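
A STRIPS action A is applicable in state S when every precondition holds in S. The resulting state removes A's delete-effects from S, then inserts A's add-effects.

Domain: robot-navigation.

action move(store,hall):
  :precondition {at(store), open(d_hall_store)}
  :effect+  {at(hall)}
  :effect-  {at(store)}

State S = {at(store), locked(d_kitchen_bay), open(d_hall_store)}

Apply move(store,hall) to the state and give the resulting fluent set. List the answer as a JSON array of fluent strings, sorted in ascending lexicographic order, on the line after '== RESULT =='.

Progress:
  pre ⊆ S: {at(store), open(d_hall_store)} ⊆ S  — applicable
  S \ del = {locked(d_kitchen_bay), open(d_hall_store)}
  ∪ add   = {at(hall), locked(d_kitchen_bay), open(d_hall_store)}

== RESULT ==
["at(hall)", "locked(d_kitchen_bay)", "open(d_hall_store)"]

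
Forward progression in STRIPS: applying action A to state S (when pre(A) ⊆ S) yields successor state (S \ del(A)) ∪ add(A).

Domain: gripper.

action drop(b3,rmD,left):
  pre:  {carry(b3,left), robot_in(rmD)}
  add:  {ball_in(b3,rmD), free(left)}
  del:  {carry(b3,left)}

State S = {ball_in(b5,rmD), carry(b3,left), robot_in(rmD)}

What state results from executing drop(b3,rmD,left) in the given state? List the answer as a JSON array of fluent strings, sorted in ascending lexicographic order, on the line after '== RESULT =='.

Progress:
  pre ⊆ S: {carry(b3,left), robot_in(rmD)} ⊆ S  — applicable
  S \ del = {ball_in(b5,rmD), robot_in(rmD)}
  ∪ add   = {ball_in(b3,rmD), ball_in(b5,rmD), free(left), robot_in(rmD)}

== RESULT ==
["ball_in(b3,rmD)", "ball_in(b5,rmD)", "free(left)", "robot_in(rmD)"]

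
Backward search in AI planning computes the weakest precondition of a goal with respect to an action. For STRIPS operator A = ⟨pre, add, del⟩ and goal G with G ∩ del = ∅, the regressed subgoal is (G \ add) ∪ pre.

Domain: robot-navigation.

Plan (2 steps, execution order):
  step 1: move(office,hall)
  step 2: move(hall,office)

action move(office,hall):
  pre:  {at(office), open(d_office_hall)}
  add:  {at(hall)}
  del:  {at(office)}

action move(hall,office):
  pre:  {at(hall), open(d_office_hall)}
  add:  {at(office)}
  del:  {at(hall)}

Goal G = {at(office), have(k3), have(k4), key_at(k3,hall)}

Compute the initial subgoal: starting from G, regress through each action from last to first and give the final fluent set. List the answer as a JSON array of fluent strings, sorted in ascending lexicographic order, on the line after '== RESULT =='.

Work backward from the goal:
  through step 2 (move(hall,office)): drop {at(office)}, keep {have(k3), have(k4), key_at(k3,hall)}, require {at(hall), open(d_office_hall)}
    → {at(hall), have(k3), have(k4), key_at(k3,hall), open(d_office_hall)}
  through step 1 (move(office,hall)): drop {at(hall)}, keep {have(k3), have(k4), key_at(k3,hall), open(d_office_hall)}, require {at(office), open(d_office_hall)}
    → {at(office), have(k3), have(k4), key_at(k3,hall), open(d_office_hall)}

== RESULT ==
["at(office)", "have(k3)", "have(k4)", "key_at(k3,hall)", "open(d_office_hall)"]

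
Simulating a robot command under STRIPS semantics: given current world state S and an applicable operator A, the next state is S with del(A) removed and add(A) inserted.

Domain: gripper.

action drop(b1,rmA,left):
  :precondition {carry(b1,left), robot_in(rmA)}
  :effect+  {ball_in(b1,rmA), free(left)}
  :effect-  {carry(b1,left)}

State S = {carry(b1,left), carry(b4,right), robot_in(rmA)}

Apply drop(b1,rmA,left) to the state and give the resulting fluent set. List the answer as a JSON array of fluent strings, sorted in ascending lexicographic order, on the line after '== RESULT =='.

Progress:
  pre ⊆ S: {carry(b1,left), robot_in(rmA)} ⊆ S  — applicable
  S \ del = {carry(b4,right), robot_in(rmA)}
  ∪ add   = {ball_in(b1,rmA), carry(b4,right), free(left), robot_in(rmA)}

== RESULT ==
["ball_in(b1,rmA)", "carry(b4,right)", "free(left)", "robot_in(rmA)"]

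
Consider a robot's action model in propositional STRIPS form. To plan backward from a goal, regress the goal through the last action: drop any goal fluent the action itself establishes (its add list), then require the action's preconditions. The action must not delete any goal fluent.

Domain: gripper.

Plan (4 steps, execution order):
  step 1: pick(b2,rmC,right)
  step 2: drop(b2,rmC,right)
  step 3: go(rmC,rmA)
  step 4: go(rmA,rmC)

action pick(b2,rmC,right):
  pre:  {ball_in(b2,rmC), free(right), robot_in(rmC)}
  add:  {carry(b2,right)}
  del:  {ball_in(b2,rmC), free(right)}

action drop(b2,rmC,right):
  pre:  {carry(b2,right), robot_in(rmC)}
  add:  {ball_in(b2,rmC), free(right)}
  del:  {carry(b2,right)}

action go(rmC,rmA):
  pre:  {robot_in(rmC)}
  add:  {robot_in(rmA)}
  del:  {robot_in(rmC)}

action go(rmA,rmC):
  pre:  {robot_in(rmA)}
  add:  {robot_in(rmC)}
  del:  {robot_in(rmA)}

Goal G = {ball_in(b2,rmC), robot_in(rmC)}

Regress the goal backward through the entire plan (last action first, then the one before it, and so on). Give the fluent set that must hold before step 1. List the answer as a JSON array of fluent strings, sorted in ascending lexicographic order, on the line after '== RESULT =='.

Work backward from the goal:
  through step 4 (go(rmA,rmC)): drop {robot_in(rmC)}, keep {ball_in(b2,rmC)}, require {robot_in(rmA)}
    → {ball_in(b2,rmC), robot_in(rmA)}
  through step 3 (go(rmC,rmA)): drop {robot_in(rmA)}, keep {ball_in(b2,rmC)}, require {robot_in(rmC)}
    → {ball_in(b2,rmC), robot_in(rmC)}
  through step 2 (drop(b2,rmC,right)): drop {ball_in(b2,rmC)}, keep {robot_in(rmC)}, require {carry(b2,right), robot_in(rmC)}
    → {carry(b2,right), robot_in(rmC)}
  through step 1 (pick(b2,rmC,right)): drop {carry(b2,right)}, keep {robot_in(rmC)}, require {ball_in(b2,rmC), free(right), robot_in(rmC)}
    → {ball_in(b2,rmC), free(right), robot_in(rmC)}

== RESULT ==
["ball_in(b2,rmC)", "free(right)", "robot_in(rmC)"]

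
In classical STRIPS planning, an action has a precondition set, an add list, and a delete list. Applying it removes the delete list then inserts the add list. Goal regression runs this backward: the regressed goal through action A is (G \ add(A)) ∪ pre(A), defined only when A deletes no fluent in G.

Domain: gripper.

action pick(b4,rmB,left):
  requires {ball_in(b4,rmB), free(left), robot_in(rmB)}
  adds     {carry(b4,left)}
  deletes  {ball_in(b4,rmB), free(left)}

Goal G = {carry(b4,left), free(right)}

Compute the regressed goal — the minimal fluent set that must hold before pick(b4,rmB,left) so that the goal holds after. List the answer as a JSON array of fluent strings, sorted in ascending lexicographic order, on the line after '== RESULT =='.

Regress:
  G ∩ del = {}  (empty — regression defined)
  G \ add = {carry(b4,left), free(right)} \ {carry(b4,left)} = {free(right)}
  ∪ pre   = {free(right)} ∪ {ball_in(b4,rmB), free(left), robot_in(rmB)}
          = {ball_in(b4,rmB), free(left), free(right), robot_in(rmB)}

== RESULT ==
["ball_in(b4,rmB)", "free(left)", "free(right)", "robot_in(rmB)"]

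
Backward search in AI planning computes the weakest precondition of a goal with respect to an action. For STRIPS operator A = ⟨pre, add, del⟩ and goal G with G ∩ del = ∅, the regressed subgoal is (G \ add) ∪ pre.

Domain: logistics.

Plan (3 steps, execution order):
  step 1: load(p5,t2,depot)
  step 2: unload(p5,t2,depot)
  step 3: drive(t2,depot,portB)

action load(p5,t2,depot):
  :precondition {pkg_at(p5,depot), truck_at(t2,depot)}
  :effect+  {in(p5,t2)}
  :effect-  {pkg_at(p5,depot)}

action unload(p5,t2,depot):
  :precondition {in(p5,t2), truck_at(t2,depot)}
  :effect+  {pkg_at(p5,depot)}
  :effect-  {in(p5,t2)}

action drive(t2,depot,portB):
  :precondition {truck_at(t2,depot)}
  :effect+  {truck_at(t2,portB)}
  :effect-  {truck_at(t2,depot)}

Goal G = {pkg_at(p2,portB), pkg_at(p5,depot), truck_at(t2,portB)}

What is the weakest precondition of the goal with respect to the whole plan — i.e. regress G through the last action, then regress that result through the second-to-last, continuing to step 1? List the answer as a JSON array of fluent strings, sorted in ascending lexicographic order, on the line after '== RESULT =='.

Work backward from the goal:
  through step 3 (drive(t2,depot,portB)): drop {truck_at(t2,portB)}, keep {pkg_at(p2,portB), pkg_at(p5,depot)}, require {truck_at(t2,depot)}
    → {pkg_at(p2,portB), pkg_at(p5,depot), truck_at(t2,depot)}
  through step 2 (unload(p5,t2,depot)): drop {pkg_at(p5,depot)}, keep {pkg_at(p2,portB), truck_at(t2,depot)}, require {in(p5,t2), truck_at(t2,depot)}
    → {in(p5,t2), pkg_at(p2,portB), truck_at(t2,depot)}
  through step 1 (load(p5,t2,depot)): drop {in(p5,t2)}, keep {pkg_at(p2,portB), truck_at(t2,depot)}, require {pkg_at(p5,depot), truck_at(t2,depot)}
    → {pkg_at(p2,portB), pkg_at(p5,depot), truck_at(t2,depot)}

== RESULT ==
["pkg_at(p2,portB)", "pkg_at(p5,depot)", "truck_at(t2,depot)"]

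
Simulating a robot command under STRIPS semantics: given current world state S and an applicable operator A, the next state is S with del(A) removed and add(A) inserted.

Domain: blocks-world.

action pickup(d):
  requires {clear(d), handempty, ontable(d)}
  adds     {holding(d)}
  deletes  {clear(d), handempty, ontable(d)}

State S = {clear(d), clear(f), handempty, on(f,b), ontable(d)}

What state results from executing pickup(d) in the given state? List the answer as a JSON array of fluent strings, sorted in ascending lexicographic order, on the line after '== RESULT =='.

Compute (S \ del) ∪ add:
  pre ⊆ S: {clear(d), handempty, ontable(d)} ⊆ S  — applicable
  S \ del = {clear(f), on(f,b)}
  ∪ add   = {clear(f), holding(d), on(f,b)}

== RESULT ==
["clear(f)", "holding(d)", "on(f,b)"]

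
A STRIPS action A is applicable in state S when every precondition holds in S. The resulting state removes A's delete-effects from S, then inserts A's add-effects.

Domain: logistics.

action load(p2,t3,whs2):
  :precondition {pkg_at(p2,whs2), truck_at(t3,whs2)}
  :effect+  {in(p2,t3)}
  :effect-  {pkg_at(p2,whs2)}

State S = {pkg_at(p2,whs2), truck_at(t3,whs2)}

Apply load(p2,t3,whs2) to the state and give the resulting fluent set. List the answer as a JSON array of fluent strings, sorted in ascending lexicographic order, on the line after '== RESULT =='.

Compute (S \ del) ∪ add:
  pre ⊆ S: {pkg_at(p2,whs2), truck_at(t3,whs2)} ⊆ S  — applicable
  S \ del = {truck_at(t3,whs2)}
  ∪ add   = {in(p2,t3), truck_at(t3,whs2)}

== RESULT ==
["in(p2,t3)", "truck_at(t3,whs2)"]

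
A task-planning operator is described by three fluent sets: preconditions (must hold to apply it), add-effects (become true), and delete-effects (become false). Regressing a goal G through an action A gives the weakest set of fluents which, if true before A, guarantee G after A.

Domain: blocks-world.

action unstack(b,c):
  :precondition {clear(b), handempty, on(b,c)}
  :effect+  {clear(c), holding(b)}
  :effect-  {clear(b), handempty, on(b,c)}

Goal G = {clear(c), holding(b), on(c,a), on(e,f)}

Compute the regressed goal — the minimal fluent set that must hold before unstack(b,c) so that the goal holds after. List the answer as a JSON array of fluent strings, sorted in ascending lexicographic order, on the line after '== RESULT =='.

Regress:
  G ∩ del = {}  (empty — regression defined)
  G \ add = {clear(c), holding(b), on(c,a), on(e,f)} \ {clear(c), holding(b)} = {on(c,a), on(e,f)}
  ∪ pre   = {on(c,a), on(e,f)} ∪ {clear(b), handempty, on(b,c)}
          = {clear(b), handempty, on(b,c), on(c,a), on(e,f)}

== RESULT ==
["clear(b)", "handempty", "on(b,c)", "on(c,a)", "on(e,f)"]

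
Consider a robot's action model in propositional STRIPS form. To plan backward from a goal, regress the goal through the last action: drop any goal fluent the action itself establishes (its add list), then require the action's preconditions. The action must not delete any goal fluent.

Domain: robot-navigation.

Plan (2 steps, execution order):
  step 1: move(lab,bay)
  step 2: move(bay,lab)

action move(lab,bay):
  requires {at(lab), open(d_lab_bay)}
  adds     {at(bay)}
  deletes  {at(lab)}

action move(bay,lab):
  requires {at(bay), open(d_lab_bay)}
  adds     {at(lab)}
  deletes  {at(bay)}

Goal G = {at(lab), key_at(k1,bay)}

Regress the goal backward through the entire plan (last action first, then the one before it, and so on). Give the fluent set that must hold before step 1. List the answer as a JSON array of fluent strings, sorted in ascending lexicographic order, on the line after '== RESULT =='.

Work backward from the goal:
  through step 2 (move(bay,lab)): drop {at(lab)}, keep {key_at(k1,bay)}, require {at(bay), open(d_lab_bay)}
    → {at(bay), key_at(k1,bay), open(d_lab_bay)}
  through step 1 (move(lab,bay)): drop {at(bay)}, keep {key_at(k1,bay), open(d_lab_bay)}, require {at(lab), open(d_lab_bay)}
    → {at(lab), key_at(k1,bay), open(d_lab_bay)}

== RESULT ==
["at(lab)", "key_at(k1,bay)", "open(d_lab_bay)"]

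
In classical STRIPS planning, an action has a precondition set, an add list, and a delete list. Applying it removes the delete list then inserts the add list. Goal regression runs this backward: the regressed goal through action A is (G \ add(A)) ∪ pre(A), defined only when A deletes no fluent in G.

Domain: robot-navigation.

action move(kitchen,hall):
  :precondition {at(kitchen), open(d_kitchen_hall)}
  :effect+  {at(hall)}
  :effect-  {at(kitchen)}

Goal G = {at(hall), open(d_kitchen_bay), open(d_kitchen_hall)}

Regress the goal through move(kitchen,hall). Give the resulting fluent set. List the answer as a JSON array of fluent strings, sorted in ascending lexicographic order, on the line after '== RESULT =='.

Compute (G \ add) ∪ pre:
  G ∩ del = {}  (empty — regression defined)
  G \ add = {at(hall), open(d_kitchen_bay), open(d_kitchen_hall)} \ {at(hall)} = {open(d_kitchen_bay), open(d_kitchen_hall)}
  ∪ pre   = {open(d_kitchen_bay), open(d_kitchen_hall)} ∪ {at(kitchen), open(d_kitchen_hall)}
          = {at(kitchen), open(d_kitchen_bay), open(d_kitchen_hall)}

== RESULT ==
["at(kitchen)", "open(d_kitchen_bay)", "open(d_kitchen_hall)"]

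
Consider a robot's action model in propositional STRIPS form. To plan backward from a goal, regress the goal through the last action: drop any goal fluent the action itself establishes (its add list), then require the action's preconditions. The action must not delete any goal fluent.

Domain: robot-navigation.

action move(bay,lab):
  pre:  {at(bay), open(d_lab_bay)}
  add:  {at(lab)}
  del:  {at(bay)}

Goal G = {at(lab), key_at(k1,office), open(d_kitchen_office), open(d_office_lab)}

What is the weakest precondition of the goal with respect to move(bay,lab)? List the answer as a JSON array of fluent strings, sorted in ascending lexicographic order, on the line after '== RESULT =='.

Regress:
  G ∩ del = {}  (empty — regression defined)
  G \ add = {at(lab), key_at(k1,office), open(d_kitchen_office), open(d_office_lab)} \ {at(lab)} = {key_at(k1,office), open(d_kitchen_office), open(d_office_lab)}
  ∪ pre   = {key_at(k1,office), open(d_kitchen_office), open(d_office_lab)} ∪ {at(bay), open(d_lab_bay)}
          = {at(bay), key_at(k1,office), open(d_kitchen_office), open(d_lab_bay), open(d_office_lab)}

== RESULT ==
["at(bay)", "key_at(k1,office)", "open(d_kitchen_office)", "open(d_lab_bay)", "open(d_office_lab)"]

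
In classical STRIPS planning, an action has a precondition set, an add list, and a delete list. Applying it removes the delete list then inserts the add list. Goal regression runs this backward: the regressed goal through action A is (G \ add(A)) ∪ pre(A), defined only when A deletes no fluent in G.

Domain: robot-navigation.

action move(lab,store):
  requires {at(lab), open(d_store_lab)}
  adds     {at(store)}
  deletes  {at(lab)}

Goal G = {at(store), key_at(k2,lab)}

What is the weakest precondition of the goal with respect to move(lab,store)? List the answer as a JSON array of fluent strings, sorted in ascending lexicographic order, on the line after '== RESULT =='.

Compute (G \ add) ∪ pre:
  G ∩ del = {}  (empty — regression defined)
  G \ add = {at(store), key_at(k2,lab)} \ {at(store)} = {key_at(k2,lab)}
  ∪ pre   = {key_at(k2,lab)} ∪ {at(lab), open(d_store_lab)}
          = {at(lab), key_at(k2,lab), open(d_store_lab)}

== RESULT ==
["at(lab)", "key_at(k2,lab)", "open(d_store_lab)"]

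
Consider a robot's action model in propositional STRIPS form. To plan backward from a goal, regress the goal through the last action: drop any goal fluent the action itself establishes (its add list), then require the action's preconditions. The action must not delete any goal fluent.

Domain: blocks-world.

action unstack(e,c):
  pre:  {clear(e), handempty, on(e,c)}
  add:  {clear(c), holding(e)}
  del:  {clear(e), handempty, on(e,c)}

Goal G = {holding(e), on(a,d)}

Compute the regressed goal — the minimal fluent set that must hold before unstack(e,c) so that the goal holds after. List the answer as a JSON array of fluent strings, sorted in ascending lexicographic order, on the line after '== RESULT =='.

Regress:
  G ∩ del = {}  (empty — regression defined)
  G \ add = {holding(e), on(a,d)} \ {clear(c), holding(e)} = {on(a,d)}
  ∪ pre   = {on(a,d)} ∪ {clear(e), handempty, on(e,c)}
          = {clear(e), handempty, on(a,d), on(e,c)}

== RESULT ==
["clear(e)", "handempty", "on(a,d)", "on(e,c)"]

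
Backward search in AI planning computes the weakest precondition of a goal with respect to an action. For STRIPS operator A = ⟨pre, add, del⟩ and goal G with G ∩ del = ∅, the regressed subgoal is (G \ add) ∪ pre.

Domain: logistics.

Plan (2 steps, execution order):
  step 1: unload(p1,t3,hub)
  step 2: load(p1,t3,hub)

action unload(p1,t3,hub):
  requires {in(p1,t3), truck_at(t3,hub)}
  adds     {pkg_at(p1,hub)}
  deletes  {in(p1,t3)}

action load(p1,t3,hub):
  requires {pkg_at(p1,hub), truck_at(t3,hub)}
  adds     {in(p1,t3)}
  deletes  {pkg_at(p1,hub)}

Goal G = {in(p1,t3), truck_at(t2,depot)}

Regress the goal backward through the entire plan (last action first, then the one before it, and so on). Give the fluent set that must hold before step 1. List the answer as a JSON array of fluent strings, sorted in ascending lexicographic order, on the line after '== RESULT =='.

Work backward from the goal:
  through step 2 (load(p1,t3,hub)): drop {in(p1,t3)}, keep {truck_at(t2,depot)}, require {pkg_at(p1,hub), truck_at(t3,hub)}
    → {pkg_at(p1,hub), truck_at(t2,depot), truck_at(t3,hub)}
  through step 1 (unload(p1,t3,hub)): drop {pkg_at(p1,hub)}, keep {truck_at(t2,depot), truck_at(t3,hub)}, require {in(p1,t3), truck_at(t3,hub)}
    → {in(p1,t3), truck_at(t2,depot), truck_at(t3,hub)}

== RESULT ==
["in(p1,t3)", "truck_at(t2,depot)", "truck_at(t3,hub)"]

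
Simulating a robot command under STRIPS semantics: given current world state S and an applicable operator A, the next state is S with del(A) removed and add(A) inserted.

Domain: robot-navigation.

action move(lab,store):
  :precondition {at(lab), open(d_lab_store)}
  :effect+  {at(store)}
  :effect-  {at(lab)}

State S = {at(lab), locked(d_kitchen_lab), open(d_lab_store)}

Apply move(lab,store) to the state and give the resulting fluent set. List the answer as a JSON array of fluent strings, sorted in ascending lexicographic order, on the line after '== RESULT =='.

Progress:
  pre ⊆ S: {at(lab), open(d_lab_store)} ⊆ S  — applicable
  S \ del = {locked(d_kitchen_lab), open(d_lab_store)}
  ∪ add   = {at(store), locked(d_kitchen_lab), open(d_lab_store)}

== RESULT ==
["at(store)", "locked(d_kitchen_lab)", "open(d_lab_store)"]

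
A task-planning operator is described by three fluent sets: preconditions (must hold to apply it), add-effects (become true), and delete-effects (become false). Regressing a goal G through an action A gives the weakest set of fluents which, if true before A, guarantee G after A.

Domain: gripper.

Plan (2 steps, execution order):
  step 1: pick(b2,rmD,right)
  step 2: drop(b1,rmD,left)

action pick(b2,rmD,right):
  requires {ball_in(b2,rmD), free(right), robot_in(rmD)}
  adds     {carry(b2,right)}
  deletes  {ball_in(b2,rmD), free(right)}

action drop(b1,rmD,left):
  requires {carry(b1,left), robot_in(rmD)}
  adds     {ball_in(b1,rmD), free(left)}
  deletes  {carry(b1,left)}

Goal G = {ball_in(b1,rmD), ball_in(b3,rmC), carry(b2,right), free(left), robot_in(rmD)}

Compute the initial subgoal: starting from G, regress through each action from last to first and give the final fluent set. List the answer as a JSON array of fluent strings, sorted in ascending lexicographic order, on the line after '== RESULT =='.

Work backward from the goal:
  through step 2 (drop(b1,rmD,left)): drop {ball_in(b1,rmD), free(left)}, keep {ball_in(b3,rmC), carry(b2,right), robot_in(rmD)}, require {carry(b1,left), robot_in(rmD)}
    → {ball_in(b3,rmC), carry(b1,left), carry(b2,right), robot_in(rmD)}
  through step 1 (pick(b2,rmD,right)): drop {carry(b2,right)}, keep {ball_in(b3,rmC), carry(b1,left), robot_in(rmD)}, require {ball_in(b2,rmD), free(right), robot_in(rmD)}
    → {ball_in(b2,rmD), ball_in(b3,rmC), carry(b1,left), free(right), robot_in(rmD)}

== RESULT ==
["ball_in(b2,rmD)", "ball_in(b3,rmC)", "carry(b1,left)", "free(right)", "robot_in(rmD)"]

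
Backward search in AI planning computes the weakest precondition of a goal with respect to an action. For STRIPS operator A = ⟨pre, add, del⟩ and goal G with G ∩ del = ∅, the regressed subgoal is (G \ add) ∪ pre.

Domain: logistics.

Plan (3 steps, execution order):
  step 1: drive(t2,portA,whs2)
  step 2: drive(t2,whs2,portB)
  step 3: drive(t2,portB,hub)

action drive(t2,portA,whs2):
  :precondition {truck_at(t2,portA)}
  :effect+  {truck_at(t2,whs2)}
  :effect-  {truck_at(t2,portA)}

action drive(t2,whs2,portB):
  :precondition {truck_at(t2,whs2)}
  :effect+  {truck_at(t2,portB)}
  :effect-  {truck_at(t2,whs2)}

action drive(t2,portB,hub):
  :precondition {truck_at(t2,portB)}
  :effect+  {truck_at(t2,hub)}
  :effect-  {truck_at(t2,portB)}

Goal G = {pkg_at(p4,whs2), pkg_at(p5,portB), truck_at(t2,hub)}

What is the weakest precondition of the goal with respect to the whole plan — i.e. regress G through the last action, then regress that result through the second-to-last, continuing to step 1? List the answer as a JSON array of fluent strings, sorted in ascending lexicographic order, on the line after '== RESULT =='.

Regress step by step:
  through step 3 (drive(t2,portB,hub)): drop {truck_at(t2,hub)}, keep {pkg_at(p4,whs2), pkg_at(p5,portB)}, require {truck_at(t2,portB)}
    → {pkg_at(p4,whs2), pkg_at(p5,portB), truck_at(t2,portB)}
  through step 2 (drive(t2,whs2,portB)): drop {truck_at(t2,portB)}, keep {pkg_at(p4,whs2), pkg_at(p5,portB)}, require {truck_at(t2,whs2)}
    → {pkg_at(p4,whs2), pkg_at(p5,portB), truck_at(t2,whs2)}
  through step 1 (drive(t2,portA,whs2)): drop {truck_at(t2,whs2)}, keep {pkg_at(p4,whs2), pkg_at(p5,portB)}, require {truck_at(t2,portA)}
    → {pkg_at(p4,whs2), pkg_at(p5,portB), truck_at(t2,portA)}

== RESULT ==
["pkg_at(p4,whs2)", "pkg_at(p5,portB)", "truck_at(t2,portA)"]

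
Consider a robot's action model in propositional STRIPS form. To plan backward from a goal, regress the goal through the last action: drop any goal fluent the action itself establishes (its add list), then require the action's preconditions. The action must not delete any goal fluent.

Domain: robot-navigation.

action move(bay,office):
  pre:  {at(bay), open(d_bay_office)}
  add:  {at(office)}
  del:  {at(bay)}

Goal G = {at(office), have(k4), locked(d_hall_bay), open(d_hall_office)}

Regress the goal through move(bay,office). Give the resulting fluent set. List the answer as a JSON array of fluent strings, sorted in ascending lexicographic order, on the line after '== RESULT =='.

Regress:
  G ∩ del = {}  (empty — regression defined)
  G \ add = {at(office), have(k4), locked(d_hall_bay), open(d_hall_office)} \ {at(office)} = {have(k4), locked(d_hall_bay), open(d_hall_office)}
  ∪ pre   = {have(k4), locked(d_hall_bay), open(d_hall_office)} ∪ {at(bay), open(d_bay_office)}
          = {at(bay), have(k4), locked(d_hall_bay), open(d_bay_office), open(d_hall_office)}

== RESULT ==
["at(bay)", "have(k4)", "locked(d_hall_bay)", "open(d_bay_office)", "open(d_hall_office)"]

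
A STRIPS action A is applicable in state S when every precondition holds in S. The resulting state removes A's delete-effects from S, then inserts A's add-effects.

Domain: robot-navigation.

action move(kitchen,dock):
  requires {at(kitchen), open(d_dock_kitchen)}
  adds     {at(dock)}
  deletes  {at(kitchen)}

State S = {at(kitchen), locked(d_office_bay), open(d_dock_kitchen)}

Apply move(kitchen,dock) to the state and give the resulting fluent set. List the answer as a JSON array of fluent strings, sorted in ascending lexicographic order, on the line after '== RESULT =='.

Compute (S \ del) ∪ add:
  pre ⊆ S: {at(kitchen), open(d_dock_kitchen)} ⊆ S  — applicable
  S \ del = {locked(d_office_bay), open(d_dock_kitchen)}
  ∪ add   = {at(dock), locked(d_office_bay), open(d_dock_kitchen)}

== RESULT ==
["at(dock)", "locked(d_office_bay)", "open(d_dock_kitchen)"]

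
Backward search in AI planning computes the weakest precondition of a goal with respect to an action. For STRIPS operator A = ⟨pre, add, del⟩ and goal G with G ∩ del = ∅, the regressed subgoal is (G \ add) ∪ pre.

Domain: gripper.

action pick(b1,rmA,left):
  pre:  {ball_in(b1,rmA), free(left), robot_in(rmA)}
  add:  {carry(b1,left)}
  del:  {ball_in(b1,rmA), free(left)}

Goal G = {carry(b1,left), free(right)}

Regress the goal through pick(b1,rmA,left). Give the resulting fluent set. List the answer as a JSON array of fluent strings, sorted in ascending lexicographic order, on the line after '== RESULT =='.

Compute (G \ add) ∪ pre:
  G ∩ del = {}  (empty — regression defined)
  G \ add = {carry(b1,left), free(right)} \ {carry(b1,left)} = {free(right)}
  ∪ pre   = {free(right)} ∪ {ball_in(b1,rmA), free(left), robot_in(rmA)}
          = {ball_in(b1,rmA), free(left), free(right), robot_in(rmA)}

== RESULT ==
["ball_in(b1,rmA)", "free(left)", "free(right)", "robot_in(rmA)"]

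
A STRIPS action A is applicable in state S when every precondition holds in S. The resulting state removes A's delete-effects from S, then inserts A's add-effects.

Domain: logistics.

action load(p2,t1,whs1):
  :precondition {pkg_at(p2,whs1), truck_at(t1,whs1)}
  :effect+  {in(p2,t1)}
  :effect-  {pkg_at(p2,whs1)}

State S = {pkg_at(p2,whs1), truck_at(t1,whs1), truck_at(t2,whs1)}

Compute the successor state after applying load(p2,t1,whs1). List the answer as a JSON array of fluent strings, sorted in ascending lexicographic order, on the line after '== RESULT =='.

Progress:
  pre ⊆ S: {pkg_at(p2,whs1), truck_at(t1,whs1)} ⊆ S  — applicable
  S \ del = {truck_at(t1,whs1), truck_at(t2,whs1)}
  ∪ add   = {in(p2,t1), truck_at(t1,whs1), truck_at(t2,whs1)}

== RESULT ==
["in(p2,t1)", "truck_at(t1,whs1)", "truck_at(t2,whs1)"]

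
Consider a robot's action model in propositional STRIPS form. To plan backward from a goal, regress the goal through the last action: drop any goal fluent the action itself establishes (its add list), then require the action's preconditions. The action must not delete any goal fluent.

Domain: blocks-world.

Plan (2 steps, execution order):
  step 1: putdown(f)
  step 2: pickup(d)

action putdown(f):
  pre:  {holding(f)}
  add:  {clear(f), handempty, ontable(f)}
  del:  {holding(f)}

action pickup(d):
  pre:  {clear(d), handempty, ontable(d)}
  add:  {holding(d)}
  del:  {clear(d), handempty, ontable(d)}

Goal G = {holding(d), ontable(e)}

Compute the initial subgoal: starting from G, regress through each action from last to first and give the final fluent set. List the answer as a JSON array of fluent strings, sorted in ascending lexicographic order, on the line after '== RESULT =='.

Regress step by step:
  through step 2 (pickup(d)): drop {holding(d)}, keep {ontable(e)}, require {clear(d), handempty, ontable(d)}
    → {clear(d), handempty, ontable(d), ontable(e)}
  through step 1 (putdown(f)): drop {handempty}, keep {clear(d), ontable(d), ontable(e)}, require {holding(f)}
    → {clear(d), holding(f), ontable(d), ontable(e)}

== RESULT ==
["clear(d)", "holding(f)", "ontable(d)", "ontable(e)"]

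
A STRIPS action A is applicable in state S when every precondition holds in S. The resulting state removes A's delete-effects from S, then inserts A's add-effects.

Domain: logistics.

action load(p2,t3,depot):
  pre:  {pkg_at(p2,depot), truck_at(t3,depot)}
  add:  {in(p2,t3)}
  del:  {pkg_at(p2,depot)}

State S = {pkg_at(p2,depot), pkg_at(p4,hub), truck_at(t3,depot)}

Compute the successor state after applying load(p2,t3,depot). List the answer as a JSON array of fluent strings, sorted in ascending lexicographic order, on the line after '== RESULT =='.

Compute (S \ del) ∪ add:
  pre ⊆ S: {pkg_at(p2,depot), truck_at(t3,depot)} ⊆ S  — applicable
  S \ del = {pkg_at(p4,hub), truck_at(t3,depot)}
  ∪ add   = {in(p2,t3), pkg_at(p4,hub), truck_at(t3,depot)}

== RESULT ==
["in(p2,t3)", "pkg_at(p4,hub)", "truck_at(t3,depot)"]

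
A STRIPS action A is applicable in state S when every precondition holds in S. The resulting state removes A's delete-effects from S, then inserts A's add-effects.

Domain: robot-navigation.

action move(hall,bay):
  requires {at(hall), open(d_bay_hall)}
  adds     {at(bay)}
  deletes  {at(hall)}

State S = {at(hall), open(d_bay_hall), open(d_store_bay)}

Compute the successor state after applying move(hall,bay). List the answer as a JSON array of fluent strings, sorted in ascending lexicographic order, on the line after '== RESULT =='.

Compute (S \ del) ∪ add:
  pre ⊆ S: {at(hall), open(d_bay_hall)} ⊆ S  — applicable
  S \ del = {open(d_bay_hall), open(d_store_bay)}
  ∪ add   = {at(bay), open(d_bay_hall), open(d_store_bay)}

== RESULT ==
["at(bay)", "open(d_bay_hall)", "open(d_store_bay)"]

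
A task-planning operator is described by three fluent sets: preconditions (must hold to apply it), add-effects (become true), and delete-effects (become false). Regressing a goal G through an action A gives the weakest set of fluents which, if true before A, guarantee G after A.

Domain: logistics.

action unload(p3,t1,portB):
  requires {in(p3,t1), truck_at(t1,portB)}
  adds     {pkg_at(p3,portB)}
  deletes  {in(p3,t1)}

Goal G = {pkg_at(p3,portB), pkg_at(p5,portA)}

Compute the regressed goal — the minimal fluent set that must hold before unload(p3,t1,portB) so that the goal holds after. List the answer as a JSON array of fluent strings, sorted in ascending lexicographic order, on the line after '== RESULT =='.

Regress:
  G ∩ del = {}  (empty — regression defined)
  G \ add = {pkg_at(p3,portB), pkg_at(p5,portA)} \ {pkg_at(p3,portB)} = {pkg_at(p5,portA)}
  ∪ pre   = {pkg_at(p5,portA)} ∪ {in(p3,t1), truck_at(t1,portB)}
          = {in(p3,t1), pkg_at(p5,portA), truck_at(t1,portB)}

== RESULT ==
["in(p3,t1)", "pkg_at(p5,portA)", "truck_at(t1,portB)"]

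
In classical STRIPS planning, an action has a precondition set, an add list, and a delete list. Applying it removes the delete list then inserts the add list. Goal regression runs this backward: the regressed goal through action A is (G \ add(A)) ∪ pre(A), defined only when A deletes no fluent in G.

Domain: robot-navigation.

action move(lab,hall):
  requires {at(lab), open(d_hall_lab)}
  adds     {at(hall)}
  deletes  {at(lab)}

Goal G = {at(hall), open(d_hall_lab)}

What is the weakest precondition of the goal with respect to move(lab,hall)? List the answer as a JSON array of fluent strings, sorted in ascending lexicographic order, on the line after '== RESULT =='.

Compute (G \ add) ∪ pre:
  G ∩ del = {}  (empty — regression defined)
  G \ add = {at(hall), open(d_hall_lab)} \ {at(hall)} = {open(d_hall_lab)}
  ∪ pre   = {open(d_hall_lab)} ∪ {at(lab), open(d_hall_lab)}
          = {at(lab), open(d_hall_lab)}

== RESULT ==
["at(lab)", "open(d_hall_lab)"]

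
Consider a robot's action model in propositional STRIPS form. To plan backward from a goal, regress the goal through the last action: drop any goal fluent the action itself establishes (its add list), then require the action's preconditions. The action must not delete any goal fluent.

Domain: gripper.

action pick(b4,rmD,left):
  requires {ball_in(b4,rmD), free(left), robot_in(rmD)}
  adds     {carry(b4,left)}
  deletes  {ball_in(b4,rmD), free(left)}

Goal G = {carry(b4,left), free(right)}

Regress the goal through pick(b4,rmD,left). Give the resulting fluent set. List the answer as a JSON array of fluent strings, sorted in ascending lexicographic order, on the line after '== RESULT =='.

Compute (G \ add) ∪ pre:
  G ∩ del = {}  (empty — regression defined)
  G \ add = {carry(b4,left), free(right)} \ {carry(b4,left)} = {free(right)}
  ∪ pre   = {free(right)} ∪ {ball_in(b4,rmD), free(left), robot_in(rmD)}
          = {ball_in(b4,rmD), free(left), free(right), robot_in(rmD)}

== RESULT ==
["ball_in(b4,rmD)", "free(left)", "free(right)", "robot_in(rmD)"]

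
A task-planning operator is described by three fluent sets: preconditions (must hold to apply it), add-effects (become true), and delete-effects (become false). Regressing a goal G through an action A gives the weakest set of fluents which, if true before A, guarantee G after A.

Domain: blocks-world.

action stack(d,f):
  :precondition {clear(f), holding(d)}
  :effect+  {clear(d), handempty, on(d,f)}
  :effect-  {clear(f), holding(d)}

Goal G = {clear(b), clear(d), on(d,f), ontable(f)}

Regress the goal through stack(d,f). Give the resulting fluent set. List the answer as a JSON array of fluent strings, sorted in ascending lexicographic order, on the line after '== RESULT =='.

Regress:
  G ∩ del = {}  (empty — regression defined)
  G \ add = {clear(b), clear(d), on(d,f), ontable(f)} \ {clear(d), handempty, on(d,f)} = {clear(b), ontable(f)}
  ∪ pre   = {clear(b), ontable(f)} ∪ {clear(f), holding(d)}
          = {clear(b), clear(f), holding(d), ontable(f)}

== RESULT ==
["clear(b)", "clear(f)", "holding(d)", "ontable(f)"]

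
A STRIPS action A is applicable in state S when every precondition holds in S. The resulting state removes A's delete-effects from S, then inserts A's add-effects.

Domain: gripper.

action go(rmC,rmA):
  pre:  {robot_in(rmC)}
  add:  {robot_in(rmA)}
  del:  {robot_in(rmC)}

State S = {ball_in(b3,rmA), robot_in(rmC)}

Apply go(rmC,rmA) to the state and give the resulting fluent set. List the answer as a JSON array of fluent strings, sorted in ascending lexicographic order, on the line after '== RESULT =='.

Compute (S \ del) ∪ add:
  pre ⊆ S: {robot_in(rmC)} ⊆ S  — applicable
  S \ del = {ball_in(b3,rmA)}
  ∪ add   = {ball_in(b3,rmA), robot_in(rmA)}

== RESULT ==
["ball_in(b3,rmA)", "robot_in(rmA)"]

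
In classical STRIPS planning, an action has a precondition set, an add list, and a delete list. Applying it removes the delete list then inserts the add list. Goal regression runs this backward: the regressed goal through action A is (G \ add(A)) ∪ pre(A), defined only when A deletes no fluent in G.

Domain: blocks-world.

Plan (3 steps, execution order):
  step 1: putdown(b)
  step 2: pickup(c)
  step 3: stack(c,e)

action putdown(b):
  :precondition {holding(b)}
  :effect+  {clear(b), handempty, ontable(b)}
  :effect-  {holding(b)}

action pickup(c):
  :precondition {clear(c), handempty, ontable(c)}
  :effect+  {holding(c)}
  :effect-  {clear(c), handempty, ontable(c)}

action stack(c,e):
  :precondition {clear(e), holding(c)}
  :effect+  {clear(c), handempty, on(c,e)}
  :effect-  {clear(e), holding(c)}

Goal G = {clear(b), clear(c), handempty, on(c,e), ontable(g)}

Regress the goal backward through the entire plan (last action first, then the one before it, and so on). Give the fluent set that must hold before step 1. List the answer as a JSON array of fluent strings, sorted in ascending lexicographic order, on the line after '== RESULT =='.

Work backward from the goal:
  through step 3 (stack(c,e)): drop {clear(c), handempty, on(c,e)}, keep {clear(b), ontable(g)}, require {clear(e), holding(c)}
    → {clear(b), clear(e), holding(c), ontable(g)}
  through step 2 (pickup(c)): drop {holding(c)}, keep {clear(b), clear(e), ontable(g)}, require {clear(c), handempty, ontable(c)}
    → {clear(b), clear(c), clear(e), handempty, ontable(c), ontable(g)}
  through step 1 (putdown(b)): drop {clear(b), handempty}, keep {clear(c), clear(e), ontable(c), ontable(g)}, require {holding(b)}
    → {clear(c), clear(e), holding(b), ontable(c), ontable(g)}

== RESULT ==
["clear(c)", "clear(e)", "holding(b)", "ontable(c)", "ontable(g)"]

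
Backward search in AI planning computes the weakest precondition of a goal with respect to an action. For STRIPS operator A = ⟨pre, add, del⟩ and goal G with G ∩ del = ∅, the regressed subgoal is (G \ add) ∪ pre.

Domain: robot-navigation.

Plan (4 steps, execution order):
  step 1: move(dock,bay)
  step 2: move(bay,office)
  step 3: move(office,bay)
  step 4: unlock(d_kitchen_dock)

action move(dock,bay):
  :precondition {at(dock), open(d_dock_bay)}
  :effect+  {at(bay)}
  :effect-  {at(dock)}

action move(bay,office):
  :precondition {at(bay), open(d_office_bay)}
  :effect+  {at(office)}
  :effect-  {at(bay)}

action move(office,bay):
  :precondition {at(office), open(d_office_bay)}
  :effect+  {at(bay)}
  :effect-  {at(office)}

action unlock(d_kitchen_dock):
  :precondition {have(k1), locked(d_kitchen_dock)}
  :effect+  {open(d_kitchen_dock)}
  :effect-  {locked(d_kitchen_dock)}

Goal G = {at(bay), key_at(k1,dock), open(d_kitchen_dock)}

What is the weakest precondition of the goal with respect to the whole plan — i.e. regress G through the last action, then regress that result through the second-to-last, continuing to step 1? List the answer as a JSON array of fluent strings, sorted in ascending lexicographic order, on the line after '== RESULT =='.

Regress step by step:
  through step 4 (unlock(d_kitchen_dock)): drop {open(d_kitchen_dock)}, keep {at(bay), key_at(k1,dock)}, require {have(k1), locked(d_kitchen_dock)}
    → {at(bay), have(k1), key_at(k1,dock), locked(d_kitchen_dock)}
  through step 3 (move(office,bay)): drop {at(bay)}, keep {have(k1), key_at(k1,dock), locked(d_kitchen_dock)}, require {at(office), open(d_office_bay)}
    → {at(office), have(k1), key_at(k1,dock), locked(d_kitchen_dock), open(d_office_bay)}
  through step 2 (move(bay,office)): drop {at(office)}, keep {have(k1), key_at(k1,dock), locked(d_kitchen_dock), open(d_office_bay)}, require {at(bay), open(d_office_bay)}
    → {at(bay), have(k1), key_at(k1,dock), locked(d_kitchen_dock), open(d_office_bay)}
  through step 1 (move(dock,bay)): drop {at(bay)}, keep {have(k1), key_at(k1,dock), locked(d_kitchen_dock), open(d_office_bay)}, require {at(dock), open(d_dock_bay)}
    → {at(dock), have(k1), key_at(k1,dock), locked(d_kitchen_dock), open(d_dock_bay), open(d_office_bay)}

== RESULT ==
["at(dock)", "have(k1)", "key_at(k1,dock)", "locked(d_kitchen_dock)", "open(d_dock_bay)", "open(d_office_bay)"]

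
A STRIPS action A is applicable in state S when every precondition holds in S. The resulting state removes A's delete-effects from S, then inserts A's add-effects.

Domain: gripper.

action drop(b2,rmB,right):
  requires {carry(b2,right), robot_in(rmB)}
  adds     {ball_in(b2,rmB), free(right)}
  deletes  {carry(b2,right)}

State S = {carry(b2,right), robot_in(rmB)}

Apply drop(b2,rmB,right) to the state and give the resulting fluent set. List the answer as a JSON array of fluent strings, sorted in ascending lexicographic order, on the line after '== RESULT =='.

Progress:
  pre ⊆ S: {carry(b2,right), robot_in(rmB)} ⊆ S  — applicable
  S \ del = {robot_in(rmB)}
  ∪ add   = {ball_in(b2,rmB), free(right), robot_in(rmB)}

== RESULT ==
["ball_in(b2,rmB)", "free(right)", "robot_in(rmB)"]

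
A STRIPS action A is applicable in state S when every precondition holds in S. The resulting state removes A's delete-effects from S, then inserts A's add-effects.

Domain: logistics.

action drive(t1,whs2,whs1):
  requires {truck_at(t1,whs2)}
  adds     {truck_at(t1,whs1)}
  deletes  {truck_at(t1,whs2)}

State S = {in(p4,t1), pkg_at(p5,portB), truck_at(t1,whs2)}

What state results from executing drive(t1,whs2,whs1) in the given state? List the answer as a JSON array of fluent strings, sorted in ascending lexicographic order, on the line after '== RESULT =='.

Progress:
  pre ⊆ S: {truck_at(t1,whs2)} ⊆ S  — applicable
  S \ del = {in(p4,t1), pkg_at(p5,portB)}
  ∪ add   = {in(p4,t1), pkg_at(p5,portB), truck_at(t1,whs1)}

== RESULT ==
["in(p4,t1)", "pkg_at(p5,portB)", "truck_at(t1,whs1)"]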